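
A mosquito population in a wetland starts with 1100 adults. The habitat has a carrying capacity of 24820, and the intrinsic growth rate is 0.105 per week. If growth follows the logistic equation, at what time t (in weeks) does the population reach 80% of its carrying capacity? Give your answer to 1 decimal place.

A = (K − N₀)/N₀ = (24820 − 1100)/1100 = 21.564.
Solve 24820/(1 + 21.564·e^(−0.105t)) = 19856: 1 + 21.564·e^(−0.105t) = 1.25, so e^(−0.105t) = 0.0115936.
−0.105·t = ln(0.0115936) = -4.4573, so t = 4.4573/0.105 = 42.451.

42.5 weeks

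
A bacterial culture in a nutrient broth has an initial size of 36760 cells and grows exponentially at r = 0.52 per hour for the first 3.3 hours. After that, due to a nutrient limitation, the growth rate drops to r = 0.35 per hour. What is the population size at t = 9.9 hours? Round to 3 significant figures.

2060000 cells

Phase 1: N(3.3) = 36760·e^(0.52×3.3) = 36760·e^1.716 = 204468.
Phase 2 runs for 9.9 − 3.3 = 6.6 hours at r = 0.35.
N(9.9) = 204468·e^(0.35×6.6) = 204468·e^2.31 = 2.059895×10^6.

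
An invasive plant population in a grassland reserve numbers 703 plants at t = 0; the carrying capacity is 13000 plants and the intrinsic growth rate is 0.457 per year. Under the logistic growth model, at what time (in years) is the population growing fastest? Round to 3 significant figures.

Logistic growth is fastest at N = K/2 = 6500.
A = (K − N₀)/N₀ = 17.492. Set K/(1 + A·e^(−rt)) = K/2 → A·e^(−rt) = 1.
e^(−0.457t) = 1/17.492 = 0.0571684, so t = ln(17.492)/0.457 = 2.8618/0.457 = 6.262.

6.26 years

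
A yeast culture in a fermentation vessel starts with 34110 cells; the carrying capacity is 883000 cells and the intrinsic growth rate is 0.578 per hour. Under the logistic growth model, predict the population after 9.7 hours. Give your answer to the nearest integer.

809036 cells

A = (K − N₀)/N₀ = (883000 − 34110)/34110 = 24.887.
N(t) = K/(1 + A·e^(−rt)) = 883000/(1 + 24.887×e^(−0.578×9.7)).
e^(−5.607) = 0.0036735; denominator = 1 + 24.887×0.0036735 = 1.0914.
N = 883000/1.0914 = 809036.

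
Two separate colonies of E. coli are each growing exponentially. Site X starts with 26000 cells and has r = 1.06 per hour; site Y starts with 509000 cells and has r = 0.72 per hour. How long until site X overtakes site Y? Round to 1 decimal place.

8.7 hours

Set 26000·e^(1.06t) = 509000·e^(0.72t).
e^((1.06 − 0.72)t) = 509000/26000 → e^(0.34·t) = 19.577.
0.34·t = ln(19.577) = 2.9744, so t = 2.9744/0.34 = 8.7481.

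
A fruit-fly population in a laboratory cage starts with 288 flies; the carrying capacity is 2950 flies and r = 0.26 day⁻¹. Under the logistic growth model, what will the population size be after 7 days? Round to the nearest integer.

1181 flies

A = (K − N₀)/N₀ = (2950 − 288)/288 = 9.2431.
N(t) = K/(1 + A·e^(−rt)) = 2950/(1 + 9.2431×e^(−0.26×7)).
e^(−1.82) = 0.16203; denominator = 1 + 9.2431×0.16203 = 2.4976.
N = 2950/2.4976 = 1181.13.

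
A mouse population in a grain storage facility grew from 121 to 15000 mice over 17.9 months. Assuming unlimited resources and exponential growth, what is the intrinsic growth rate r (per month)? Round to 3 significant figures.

0.269 per month

From N(t) = N₀·e^(rt): e^(r·17.9) = 15000/121 = 123.97.
r·17.9 = ln(123.97) = 4.82, so r = 4.82/17.9 = 0.26927.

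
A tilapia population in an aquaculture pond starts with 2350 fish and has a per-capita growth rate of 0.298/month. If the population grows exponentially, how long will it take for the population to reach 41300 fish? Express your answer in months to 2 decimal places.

Set N₀·e^(rt) = 41300: e^(0.298·t) = 41300/2350 = 17.574.
0.298·t = ln(17.574) = 2.8664, so t = 2.8664/0.298 = 9.619.

9.62 months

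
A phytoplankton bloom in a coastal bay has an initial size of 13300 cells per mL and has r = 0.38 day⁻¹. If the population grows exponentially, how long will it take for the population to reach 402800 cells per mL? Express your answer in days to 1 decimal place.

Set N₀·e^(rt) = 402800: e^(0.38·t) = 402800/13300 = 30.286.
0.38·t = ln(30.286) = 3.4107, so t = 3.4107/0.38 = 8.9755.

9.0 days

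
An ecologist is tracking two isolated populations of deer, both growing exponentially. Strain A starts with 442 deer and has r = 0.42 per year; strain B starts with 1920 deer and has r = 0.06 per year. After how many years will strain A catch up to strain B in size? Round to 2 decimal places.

4.08 years

Set 442·e^(0.42t) = 1920·e^(0.06t).
e^((0.42 − 0.06)t) = 1920/442 → e^(0.36·t) = 4.3439.
0.36·t = ln(4.3439) = 1.4688, so t = 1.4688/0.36 = 4.0799.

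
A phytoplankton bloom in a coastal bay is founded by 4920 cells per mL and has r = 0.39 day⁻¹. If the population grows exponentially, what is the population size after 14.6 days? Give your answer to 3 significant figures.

1460000 cells per mL

N(t) = N₀·e^(rt) = 4920 × e^(0.39×14.6) = 4920 × e^5.694.
e^5.694 ≈ 297.08, so N ≈ 4920 × 297.08 = 1.461631×10^6.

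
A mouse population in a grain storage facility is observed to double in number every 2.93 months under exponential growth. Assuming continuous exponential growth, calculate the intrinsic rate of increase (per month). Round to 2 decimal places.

0.24 per month

r = ln(2)/t_d = 0.6931/2.93 = 0.23657.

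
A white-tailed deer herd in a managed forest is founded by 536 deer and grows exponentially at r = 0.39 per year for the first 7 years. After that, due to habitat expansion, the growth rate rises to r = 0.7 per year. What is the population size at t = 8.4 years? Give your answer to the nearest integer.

21898 deer

Phase 1: N(7) = 536·e^(0.39×7) = 536·e^2.73 = 8218.43.
Phase 2 runs for 8.4 − 7 = 1.4 years at r = 0.7.
N(8.4) = 8218.43·e^(0.7×1.4) = 8218.43·e^0.98 = 21897.6.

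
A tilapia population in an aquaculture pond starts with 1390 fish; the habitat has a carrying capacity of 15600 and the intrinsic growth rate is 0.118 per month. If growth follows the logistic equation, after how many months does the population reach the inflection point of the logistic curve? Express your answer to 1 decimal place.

Logistic growth is fastest at N = K/2 = 7800.
A = (K − N₀)/N₀ = 10.223. Set K/(1 + A·e^(−rt)) = K/2 → A·e^(−rt) = 1.
e^(−0.118t) = 1/10.223 = 0.0978184, so t = ln(10.223)/0.118 = 2.3246/0.118 = 19.7.

19.7 months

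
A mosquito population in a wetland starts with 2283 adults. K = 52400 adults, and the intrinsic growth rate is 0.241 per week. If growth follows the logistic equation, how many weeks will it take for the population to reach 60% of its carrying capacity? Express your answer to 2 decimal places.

14.50 weeks

A = (K − N₀)/N₀ = (52400 − 2283)/2283 = 21.952.
Solve 52400/(1 + 21.952·e^(−0.241t)) = 31440: 1 + 21.952·e^(−0.241t) = 1.6667, so e^(−0.241t) = 0.0303689.
−0.241·t = ln(0.0303689) = -3.4943, so t = 3.4943/0.241 = 14.499.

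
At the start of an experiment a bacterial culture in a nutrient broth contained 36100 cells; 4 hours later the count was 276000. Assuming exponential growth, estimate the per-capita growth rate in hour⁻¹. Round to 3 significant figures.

From N(t) = N₀·e^(rt): e^(r·4) = 276000/36100 = 7.6454.
r·4 = ln(7.6454) = 2.0341, so r = 2.0341/4 = 0.50853.

0.509 per hour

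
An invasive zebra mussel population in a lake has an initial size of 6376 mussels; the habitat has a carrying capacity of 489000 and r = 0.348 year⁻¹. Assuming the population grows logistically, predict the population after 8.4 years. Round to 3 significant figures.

A = (K − N₀)/N₀ = (489000 − 6376)/6376 = 75.694.
N(t) = K/(1 + A·e^(−rt)) = 489000/(1 + 75.694×e^(−0.348×8.4)).
e^(−2.923) = 0.053761; denominator = 1 + 75.694×0.053761 = 5.0694.
N = 489000/5.0694 = 96461.

96500 mussels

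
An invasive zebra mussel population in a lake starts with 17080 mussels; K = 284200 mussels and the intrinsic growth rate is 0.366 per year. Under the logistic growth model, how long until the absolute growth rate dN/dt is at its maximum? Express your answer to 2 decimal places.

Logistic growth is fastest at N = K/2 = 142100.
A = (K − N₀)/N₀ = 15.639. Set K/(1 + A·e^(−rt)) = K/2 → A·e^(−rt) = 1.
e^(−0.366t) = 1/15.639 = 0.0639413, so t = ln(15.639)/0.366 = 2.7498/0.366 = 7.5131.

7.51 years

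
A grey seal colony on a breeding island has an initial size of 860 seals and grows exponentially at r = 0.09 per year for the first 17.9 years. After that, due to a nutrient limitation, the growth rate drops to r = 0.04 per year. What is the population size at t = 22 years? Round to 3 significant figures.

5070 seals

Phase 1: N(17.9) = 860·e^(0.09×17.9) = 860·e^1.611 = 4306.72.
Phase 2 runs for 22 − 17.9 = 4.1 years at r = 0.04.
N(22) = 4306.72·e^(0.04×4.1) = 4306.72·e^0.164 = 5074.24.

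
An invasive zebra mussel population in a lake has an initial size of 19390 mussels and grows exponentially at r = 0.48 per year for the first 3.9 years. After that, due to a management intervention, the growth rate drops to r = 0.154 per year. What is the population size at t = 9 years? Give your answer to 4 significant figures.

Phase 1: N(3.9) = 19390·e^(0.48×3.9) = 19390·e^1.872 = 126060.
Phase 2 runs for 9 − 3.9 = 5.1 years at r = 0.154.
N(9) = 126060·e^(0.154×5.1) = 126060·e^0.7854 = 276485.

276500 mussels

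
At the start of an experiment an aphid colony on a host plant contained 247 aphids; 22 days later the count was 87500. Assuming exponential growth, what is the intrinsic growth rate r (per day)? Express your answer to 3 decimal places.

From N(t) = N₀·e^(rt): e^(r·22) = 87500/247 = 354.25.
r·22 = ln(354.25) = 5.87, so r = 5.87/22 = 0.26682.

0.267 per day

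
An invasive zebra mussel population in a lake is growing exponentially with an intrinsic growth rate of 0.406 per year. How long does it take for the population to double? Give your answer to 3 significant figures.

1.71 years

Doubling time t_d = ln(2)/r = 0.6931/0.406 = 1.7073.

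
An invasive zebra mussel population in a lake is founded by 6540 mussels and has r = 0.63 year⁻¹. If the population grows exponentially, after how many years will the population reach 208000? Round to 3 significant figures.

Set N₀·e^(rt) = 208000: e^(0.63·t) = 208000/6540 = 31.804.
0.63·t = ln(31.804) = 3.4596, so t = 3.4596/0.63 = 5.4914.

5.49 years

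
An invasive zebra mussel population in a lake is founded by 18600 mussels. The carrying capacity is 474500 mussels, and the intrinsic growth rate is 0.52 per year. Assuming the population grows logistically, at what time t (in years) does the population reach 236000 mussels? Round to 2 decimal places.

A = (K − N₀)/N₀ = (474500 − 18600)/18600 = 24.511.
Solve 474500/(1 + 24.511·e^(−0.52t)) = 236000: 1 + 24.511·e^(−0.52t) = 2.0106, so e^(−0.52t) = 0.0412306.
−0.52·t = ln(0.0412306) = -3.1886, so t = 3.1886/0.52 = 6.1319.

6.13 years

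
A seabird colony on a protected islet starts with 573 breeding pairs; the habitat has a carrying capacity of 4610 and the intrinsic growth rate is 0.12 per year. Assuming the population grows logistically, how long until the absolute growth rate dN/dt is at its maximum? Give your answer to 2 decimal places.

16.27 years

Logistic growth is fastest at N = K/2 = 2305.
A = (K − N₀)/N₀ = 7.0454. Set K/(1 + A·e^(−rt)) = K/2 → A·e^(−rt) = 1.
e^(−0.12t) = 1/7.0454 = 0.141937, so t = ln(7.0454)/0.12 = 1.9524/0.12 = 16.27.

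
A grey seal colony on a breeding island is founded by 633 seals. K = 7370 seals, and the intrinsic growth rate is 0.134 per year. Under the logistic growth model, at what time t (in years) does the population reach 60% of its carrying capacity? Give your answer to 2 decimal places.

A = (K − N₀)/N₀ = (7370 − 633)/633 = 10.643.
Solve 7370/(1 + 10.643·e^(−0.134t)) = 4422: 1 + 10.643·e^(−0.134t) = 1.6667, so e^(−0.134t) = 0.0626392.
−0.134·t = ln(0.0626392) = -2.7704, so t = 2.7704/0.134 = 20.674.

20.67 years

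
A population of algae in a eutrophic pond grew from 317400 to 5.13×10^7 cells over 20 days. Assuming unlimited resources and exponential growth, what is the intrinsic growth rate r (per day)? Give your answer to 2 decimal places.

0.25 per day

From N(t) = N₀·e^(rt): e^(r·20) = 5.13×10^7/317400 = 161.63.
r·20 = ln(161.63) = 5.0853, so r = 5.0853/20 = 0.25426.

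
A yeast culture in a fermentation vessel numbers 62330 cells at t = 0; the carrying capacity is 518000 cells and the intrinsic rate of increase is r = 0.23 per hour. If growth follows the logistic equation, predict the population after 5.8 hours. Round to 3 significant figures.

177000 cells

A = (K − N₀)/N₀ = (518000 − 62330)/62330 = 7.3106.
N(t) = K/(1 + A·e^(−rt)) = 518000/(1 + 7.3106×e^(−0.23×5.8)).
e^(−1.334) = 0.26342; denominator = 1 + 7.3106×0.26342 = 2.9258.
N = 518000/2.9258 = 177047.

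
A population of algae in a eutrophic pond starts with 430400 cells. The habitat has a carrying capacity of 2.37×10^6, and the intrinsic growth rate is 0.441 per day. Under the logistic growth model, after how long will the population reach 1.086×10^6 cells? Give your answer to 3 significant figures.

3.03 days

A = (K − N₀)/N₀ = (2.37×10^6 − 430400)/430400 = 4.5065.
Solve 2.37×10^6/(1 + 4.5065·e^(−0.441t)) = 1.086×10^6: 1 + 4.5065·e^(−0.441t) = 2.1823, so e^(−0.441t) = 0.262359.
−0.441·t = ln(0.262359) = -1.338, so t = 1.338/0.441 = 3.0341.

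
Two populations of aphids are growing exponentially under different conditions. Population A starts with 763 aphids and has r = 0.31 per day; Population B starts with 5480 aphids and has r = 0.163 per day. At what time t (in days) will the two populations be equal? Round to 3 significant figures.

13.4 days

Set 763·e^(0.31t) = 5480·e^(0.163t).
e^((0.31 − 0.163)t) = 5480/763 → e^(0.147·t) = 7.1822.
0.147·t = ln(7.1822) = 1.9716, so t = 1.9716/0.147 = 13.412.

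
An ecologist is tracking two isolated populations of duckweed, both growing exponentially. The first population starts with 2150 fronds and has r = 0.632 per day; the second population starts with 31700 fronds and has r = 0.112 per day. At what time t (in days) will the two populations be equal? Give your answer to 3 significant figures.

Set 2150·e^(0.632t) = 31700·e^(0.112t).
e^((0.632 − 0.112)t) = 31700/2150 → e^(0.52·t) = 14.744.
0.52·t = ln(14.744) = 2.6908, so t = 2.6908/0.52 = 5.1747.

5.17 days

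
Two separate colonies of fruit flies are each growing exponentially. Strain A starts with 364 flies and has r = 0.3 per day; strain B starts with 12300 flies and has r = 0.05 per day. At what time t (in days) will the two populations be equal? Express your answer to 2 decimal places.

14.08 days

Set 364·e^(0.3t) = 12300·e^(0.05t).
e^((0.3 − 0.05)t) = 12300/364 → e^(0.25·t) = 33.791.
0.25·t = ln(33.791) = 3.5202, so t = 3.5202/0.25 = 14.081.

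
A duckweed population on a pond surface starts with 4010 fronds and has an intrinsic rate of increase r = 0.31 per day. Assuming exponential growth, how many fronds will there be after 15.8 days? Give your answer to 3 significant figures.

537000 fronds

N(t) = N₀·e^(rt) = 4010 × e^(0.31×15.8) = 4010 × e^4.898.
e^4.898 ≈ 134.02, so N ≈ 4010 × 134.02 = 537426.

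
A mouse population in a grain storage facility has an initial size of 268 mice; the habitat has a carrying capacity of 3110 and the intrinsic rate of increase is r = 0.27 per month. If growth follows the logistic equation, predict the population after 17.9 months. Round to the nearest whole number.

A = (K − N₀)/N₀ = (3110 − 268)/268 = 10.604.
N(t) = K/(1 + A·e^(−rt)) = 3110/(1 + 10.604×e^(−0.27×17.9)).
e^(−4.833) = 0.0079626; denominator = 1 + 10.604×0.0079626 = 1.0844.
N = 3110/1.0844 = 2867.84.

2868 mice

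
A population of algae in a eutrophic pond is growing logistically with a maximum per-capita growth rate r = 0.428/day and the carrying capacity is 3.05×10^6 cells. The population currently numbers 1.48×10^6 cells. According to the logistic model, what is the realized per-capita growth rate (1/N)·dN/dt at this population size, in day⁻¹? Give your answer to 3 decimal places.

(1/N)·dN/dt = r(1 − N/K) = 0.428 × (1 − 1.48×10^6/3.05×10^6).
= 0.428 × 0.51475 = 0.22031.

0.220 per day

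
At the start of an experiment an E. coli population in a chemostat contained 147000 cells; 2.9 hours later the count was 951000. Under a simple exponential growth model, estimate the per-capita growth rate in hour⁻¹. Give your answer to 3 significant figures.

From N(t) = N₀·e^(rt): e^(r·2.9) = 951000/147000 = 6.4694.
r·2.9 = ln(6.4694) = 1.8671, so r = 1.8671/2.9 = 0.64382.

0.644 per hour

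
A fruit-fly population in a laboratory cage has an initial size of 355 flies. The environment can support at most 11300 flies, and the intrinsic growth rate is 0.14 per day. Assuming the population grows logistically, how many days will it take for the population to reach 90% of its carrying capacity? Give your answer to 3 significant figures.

40.2 days

A = (K − N₀)/N₀ = (11300 − 355)/355 = 30.831.
Solve 11300/(1 + 30.831·e^(−0.14t)) = 10170: 1 + 30.831·e^(−0.14t) = 1.1111, so e^(−0.14t) = 0.00360388.
−0.14·t = ln(0.00360388) = -5.6257, so t = 5.6257/0.14 = 40.184.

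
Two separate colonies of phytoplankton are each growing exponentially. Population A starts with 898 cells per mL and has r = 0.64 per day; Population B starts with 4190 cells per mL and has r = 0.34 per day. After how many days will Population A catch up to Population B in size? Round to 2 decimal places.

Set 898·e^(0.64t) = 4190·e^(0.34t).
e^((0.64 − 0.34)t) = 4190/898 → e^(0.3·t) = 4.6659.
0.3·t = ln(4.6659) = 1.5403, so t = 1.5403/0.3 = 5.1343.

5.13 days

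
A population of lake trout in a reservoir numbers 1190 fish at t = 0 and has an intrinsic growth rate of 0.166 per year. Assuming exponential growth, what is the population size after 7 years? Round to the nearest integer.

N(t) = N₀·e^(rt) = 1190 × e^(0.166×7) = 1190 × e^1.162.
e^1.162 ≈ 3.1963, so N ≈ 1190 × 3.1963 = 3803.62.

3804 fish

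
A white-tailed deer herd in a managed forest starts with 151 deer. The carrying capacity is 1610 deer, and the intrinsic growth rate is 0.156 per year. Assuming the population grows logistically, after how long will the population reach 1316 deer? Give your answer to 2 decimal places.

24.15 years

A = (K − N₀)/N₀ = (1610 − 151)/151 = 9.6623.
Solve 1610/(1 + 9.6623·e^(−0.156t)) = 1316: 1 + 9.6623·e^(−0.156t) = 1.2234, so e^(−0.156t) = 0.0231213.
−0.156·t = ln(0.0231213) = -3.767, so t = 3.767/0.156 = 24.147.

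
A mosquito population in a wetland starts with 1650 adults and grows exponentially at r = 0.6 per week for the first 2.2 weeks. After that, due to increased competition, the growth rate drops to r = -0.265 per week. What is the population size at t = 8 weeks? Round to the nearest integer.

Phase 1: N(2.2) = 1650·e^(0.6×2.2) = 1650·e^1.32 = 6176.65.
Phase 2 runs for 8 − 2.2 = 5.8 weeks at r = -0.265.
N(8) = 6176.65·e^(-0.265×5.8) = 6176.65·e^-1.537 = 1328.13.

1328 adults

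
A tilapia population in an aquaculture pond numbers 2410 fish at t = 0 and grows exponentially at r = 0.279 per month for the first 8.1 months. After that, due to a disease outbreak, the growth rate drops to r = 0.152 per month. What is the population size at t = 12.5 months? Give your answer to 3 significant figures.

45100 fish

Phase 1: N(8.1) = 2410·e^(0.279×8.1) = 2410·e^2.26 = 23092.9.
Phase 2 runs for 12.5 − 8.1 = 4.4 months at r = 0.152.
N(12.5) = 23092.9·e^(0.152×4.4) = 23092.9·e^0.6688 = 45075.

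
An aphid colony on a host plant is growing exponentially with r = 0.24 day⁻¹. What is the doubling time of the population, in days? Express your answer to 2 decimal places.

Doubling time t_d = ln(2)/r = 0.6931/0.24 = 2.8881.

2.89 days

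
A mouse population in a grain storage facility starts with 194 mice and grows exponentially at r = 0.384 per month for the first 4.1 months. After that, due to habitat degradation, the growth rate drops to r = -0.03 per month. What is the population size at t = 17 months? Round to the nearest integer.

Phase 1: N(4.1) = 194·e^(0.384×4.1) = 194·e^1.574 = 936.602.
Phase 2 runs for 17 − 4.1 = 12.9 months at r = -0.03.
N(17) = 936.602·e^(-0.03×12.9) = 936.602·e^-0.387 = 636.038.

636 mice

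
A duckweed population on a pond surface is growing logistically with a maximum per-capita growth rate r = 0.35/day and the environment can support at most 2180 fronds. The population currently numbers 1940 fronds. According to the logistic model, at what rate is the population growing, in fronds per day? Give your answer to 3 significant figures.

dN/dt = rN(1 − N/K) = 0.35 × 1940 × (1 − 1940/2180).
1 − 1940/2180 = 0.11009; dN/dt = 0.35 × 1940 × 0.11009 = 74.752.

74.8 fronds per day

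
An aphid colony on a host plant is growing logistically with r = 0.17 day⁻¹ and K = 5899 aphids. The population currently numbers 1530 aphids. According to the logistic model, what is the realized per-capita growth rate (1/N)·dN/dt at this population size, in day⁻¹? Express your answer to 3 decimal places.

(1/N)·dN/dt = r(1 − N/K) = 0.17 × (1 − 1530/5899).
= 0.17 × 0.74063 = 0.12591.

0.126 per day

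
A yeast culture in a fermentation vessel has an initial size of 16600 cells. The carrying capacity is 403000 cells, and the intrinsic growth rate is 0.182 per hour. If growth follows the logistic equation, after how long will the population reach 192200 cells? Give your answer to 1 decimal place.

A = (K − N₀)/N₀ = (403000 − 16600)/16600 = 23.277.
Solve 403000/(1 + 23.277·e^(−0.182t)) = 192200: 1 + 23.277·e^(−0.182t) = 2.0968, so e^(−0.182t) = 0.0471181.
−0.182·t = ln(0.0471181) = -3.0551, so t = 3.0551/0.182 = 16.786.

16.8 hours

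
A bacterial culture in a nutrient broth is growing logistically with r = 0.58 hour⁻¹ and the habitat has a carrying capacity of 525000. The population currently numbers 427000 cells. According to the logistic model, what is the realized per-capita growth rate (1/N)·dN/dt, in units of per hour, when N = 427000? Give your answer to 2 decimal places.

0.11 per hour

(1/N)·dN/dt = r(1 − N/K) = 0.58 × (1 − 427000/525000).
= 0.58 × 0.18667 = 0.10827.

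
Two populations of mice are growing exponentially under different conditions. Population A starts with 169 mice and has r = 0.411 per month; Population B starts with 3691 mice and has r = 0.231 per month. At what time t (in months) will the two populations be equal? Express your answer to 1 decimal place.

17.1 months

Set 169·e^(0.411t) = 3691·e^(0.231t).
e^((0.411 − 0.231)t) = 3691/169 → e^(0.18·t) = 21.84.
0.18·t = ln(21.84) = 3.0838, so t = 3.0838/0.18 = 17.132.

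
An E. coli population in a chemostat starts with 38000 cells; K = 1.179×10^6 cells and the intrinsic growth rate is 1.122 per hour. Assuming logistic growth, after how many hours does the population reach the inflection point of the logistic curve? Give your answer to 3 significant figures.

3.03 hours

Logistic growth is fastest at N = K/2 = 589500.
A = (K − N₀)/N₀ = 30.026. Set K/(1 + A·e^(−rt)) = K/2 → A·e^(−rt) = 1.
e^(−1.122t) = 1/30.026 = 0.0333041, so t = ln(30.026)/1.122 = 3.4021/1.122 = 3.0322.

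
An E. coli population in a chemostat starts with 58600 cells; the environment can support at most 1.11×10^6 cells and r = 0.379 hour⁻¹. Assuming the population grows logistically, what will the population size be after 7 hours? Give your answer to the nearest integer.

A = (K − N₀)/N₀ = (1.11×10^6 − 58600)/58600 = 17.942.
N(t) = K/(1 + A·e^(−rt)) = 1.11×10^6/(1 + 17.942×e^(−0.379×7)).
e^(−2.653) = 0.07044; denominator = 1 + 17.942×0.07044 = 2.2638.
N = 1.11×10^6/2.2638 = 490320.

490320 cells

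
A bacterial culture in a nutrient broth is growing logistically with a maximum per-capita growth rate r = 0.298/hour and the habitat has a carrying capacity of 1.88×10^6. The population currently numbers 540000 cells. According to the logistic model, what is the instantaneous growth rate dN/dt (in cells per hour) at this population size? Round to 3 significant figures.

115000 cells per hour

dN/dt = rN(1 − N/K) = 0.298 × 540000 × (1 − 540000/1.88×10^6).
1 − 540000/1.88×10^6 = 0.71277; dN/dt = 0.298 × 540000 × 0.71277 = 1.14698×10^5.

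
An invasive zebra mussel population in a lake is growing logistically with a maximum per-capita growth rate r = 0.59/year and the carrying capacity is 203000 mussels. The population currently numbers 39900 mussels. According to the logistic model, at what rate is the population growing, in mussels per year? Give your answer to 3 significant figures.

18900 mussels per year

dN/dt = rN(1 − N/K) = 0.59 × 39900 × (1 − 39900/203000).
1 − 39900/203000 = 0.80345; dN/dt = 0.59 × 39900 × 0.80345 = 18914.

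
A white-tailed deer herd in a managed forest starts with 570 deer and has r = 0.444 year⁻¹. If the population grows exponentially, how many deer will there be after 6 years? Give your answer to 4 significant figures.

N(t) = N₀·e^(rt) = 570 × e^(0.444×6) = 570 × e^2.664.
e^2.664 ≈ 14.354, so N ≈ 570 × 14.354 = 8181.55.

8182 deer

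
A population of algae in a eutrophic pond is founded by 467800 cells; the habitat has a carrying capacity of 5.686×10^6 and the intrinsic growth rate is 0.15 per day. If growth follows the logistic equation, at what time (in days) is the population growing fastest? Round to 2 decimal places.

16.08 days

Logistic growth is fastest at N = K/2 = 2.843×10^6.
A = (K − N₀)/N₀ = 11.155. Set K/(1 + A·e^(−rt)) = K/2 → A·e^(−rt) = 1.
e^(−0.15t) = 1/11.155 = 0.0896478, so t = ln(11.155)/0.15 = 2.4119/0.15 = 16.079.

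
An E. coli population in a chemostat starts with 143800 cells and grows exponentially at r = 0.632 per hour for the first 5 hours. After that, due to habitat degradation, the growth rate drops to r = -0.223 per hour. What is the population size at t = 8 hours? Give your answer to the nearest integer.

1736147 cells

Phase 1: N(5) = 143800·e^(0.632×5) = 143800·e^3.16 = 3.389452×10^6.
Phase 2 runs for 8 − 5 = 3 hours at r = -0.223.
N(8) = 3.389452×10^6·e^(-0.223×3) = 3.389452×10^6·e^-0.669 = 1.736147×10^6.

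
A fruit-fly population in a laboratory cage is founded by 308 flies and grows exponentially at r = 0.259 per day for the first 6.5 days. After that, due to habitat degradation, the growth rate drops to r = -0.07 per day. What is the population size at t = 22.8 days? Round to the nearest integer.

Phase 1: N(6.5) = 308·e^(0.259×6.5) = 308·e^1.683 = 1658.39.
Phase 2 runs for 22.8 − 6.5 = 16.3 days at r = -0.07.
N(22.8) = 1658.39·e^(-0.07×16.3) = 1658.39·e^-1.141 = 529.853.

530 flies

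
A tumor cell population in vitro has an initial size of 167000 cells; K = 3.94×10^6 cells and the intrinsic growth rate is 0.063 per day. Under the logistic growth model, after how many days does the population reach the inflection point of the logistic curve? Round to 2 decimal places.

Logistic growth is fastest at N = K/2 = 1.97×10^6.
A = (K − N₀)/N₀ = 22.593. Set K/(1 + A·e^(−rt)) = K/2 → A·e^(−rt) = 1.
e^(−0.063t) = 1/22.593 = 0.0442619, so t = ln(22.593)/0.063 = 3.1176/0.063 = 49.486.

49.49 days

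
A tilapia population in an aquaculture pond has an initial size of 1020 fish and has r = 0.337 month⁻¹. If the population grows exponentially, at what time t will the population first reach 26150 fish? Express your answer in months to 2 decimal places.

Set N₀·e^(rt) = 26150: e^(0.337·t) = 26150/1020 = 25.637.
0.337·t = ln(25.637) = 3.244, so t = 3.244/0.337 = 9.6263.

9.63 months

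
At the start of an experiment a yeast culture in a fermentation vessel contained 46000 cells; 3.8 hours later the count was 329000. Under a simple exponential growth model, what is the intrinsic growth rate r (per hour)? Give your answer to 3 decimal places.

0.518 per hour

From N(t) = N₀·e^(rt): e^(r·3.8) = 329000/46000 = 7.1522.
r·3.8 = ln(7.1522) = 1.9674, so r = 1.9674/3.8 = 0.51774.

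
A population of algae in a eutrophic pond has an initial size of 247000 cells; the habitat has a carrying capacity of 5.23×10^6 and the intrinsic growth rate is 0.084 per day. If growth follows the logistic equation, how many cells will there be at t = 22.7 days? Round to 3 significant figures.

1310000 cells

A = (K − N₀)/N₀ = (5.23×10^6 − 247000)/247000 = 20.174.
N(t) = K/(1 + A·e^(−rt)) = 5.23×10^6/(1 + 20.174×e^(−0.084×22.7)).
e^(−1.907) = 0.14856; denominator = 1 + 20.174×0.14856 = 3.997.
N = 5.23×10^6/3.997 = 1.308494×10^6.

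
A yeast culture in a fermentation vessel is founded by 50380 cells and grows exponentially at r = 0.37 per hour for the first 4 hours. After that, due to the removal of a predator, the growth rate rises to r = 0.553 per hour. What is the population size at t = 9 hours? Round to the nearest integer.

Phase 1: N(4) = 50380·e^(0.37×4) = 50380·e^1.48 = 221317.
Phase 2 runs for 9 − 4 = 5 hours at r = 0.553.
N(9) = 221317·e^(0.553×5) = 221317·e^2.765 = 3.514295×10^6.

3514295 cells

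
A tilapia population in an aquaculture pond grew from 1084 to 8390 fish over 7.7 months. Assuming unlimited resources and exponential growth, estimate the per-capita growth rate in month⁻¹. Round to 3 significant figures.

From N(t) = N₀·e^(rt): e^(r·7.7) = 8390/1084 = 7.7399.
r·7.7 = ln(7.7399) = 2.0464, so r = 2.0464/7.7 = 0.26576.

0.266 per month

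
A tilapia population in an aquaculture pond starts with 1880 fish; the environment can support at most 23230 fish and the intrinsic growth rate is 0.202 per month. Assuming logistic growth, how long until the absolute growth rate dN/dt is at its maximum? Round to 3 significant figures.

12.0 months

Logistic growth is fastest at N = K/2 = 11615.
A = (K − N₀)/N₀ = 11.356. Set K/(1 + A·e^(−rt)) = K/2 → A·e^(−rt) = 1.
e^(−0.202t) = 1/11.356 = 0.0880562, so t = ln(11.356)/0.202 = 2.4298/0.202 = 12.029.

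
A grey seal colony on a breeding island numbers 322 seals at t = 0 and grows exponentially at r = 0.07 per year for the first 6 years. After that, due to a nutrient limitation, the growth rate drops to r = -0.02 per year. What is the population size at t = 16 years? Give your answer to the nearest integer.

Phase 1: N(6) = 322·e^(0.07×6) = 322·e^0.42 = 490.072.
Phase 2 runs for 16 − 6 = 10 years at r = -0.02.
N(16) = 490.072·e^(-0.02×10) = 490.072·e^-0.2 = 401.237.

401 seals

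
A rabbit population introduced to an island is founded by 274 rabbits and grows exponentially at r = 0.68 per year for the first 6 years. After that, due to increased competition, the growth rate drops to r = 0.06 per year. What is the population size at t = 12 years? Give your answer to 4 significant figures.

Phase 1: N(6) = 274·e^(0.68×6) = 274·e^4.08 = 16205.9.
Phase 2 runs for 12 − 6 = 6 years at r = 0.06.
N(12) = 16205.9·e^(0.06×6) = 16205.9·e^0.36 = 23228.3.

23230 rabbits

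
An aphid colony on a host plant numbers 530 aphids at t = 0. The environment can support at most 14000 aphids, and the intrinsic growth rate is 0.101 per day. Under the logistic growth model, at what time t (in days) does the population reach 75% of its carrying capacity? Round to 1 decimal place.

A = (K − N₀)/N₀ = (14000 − 530)/530 = 25.415.
Solve 14000/(1 + 25.415·e^(−0.101t)) = 10500: 1 + 25.415·e^(−0.101t) = 1.3333, so e^(−0.101t) = 0.0131156.
−0.101·t = ln(0.0131156) = -4.334, so t = 4.334/0.101 = 42.91.

42.9 days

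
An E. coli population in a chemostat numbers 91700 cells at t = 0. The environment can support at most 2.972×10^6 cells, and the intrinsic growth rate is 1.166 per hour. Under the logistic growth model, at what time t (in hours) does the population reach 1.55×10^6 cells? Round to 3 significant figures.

3.03 hours

A = (K − N₀)/N₀ = (2.972×10^6 − 91700)/91700 = 31.41.
Solve 2.972×10^6/(1 + 31.41·e^(−1.166t)) = 1.55×10^6: 1 + 31.41·e^(−1.166t) = 1.9174, so e^(−1.166t) = 0.0292078.
−1.166·t = ln(0.0292078) = -3.5333, so t = 3.5333/1.166 = 3.0303.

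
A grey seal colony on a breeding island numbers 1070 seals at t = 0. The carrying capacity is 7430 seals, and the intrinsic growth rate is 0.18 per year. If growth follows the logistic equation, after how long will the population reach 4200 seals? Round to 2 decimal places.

A = (K − N₀)/N₀ = (7430 − 1070)/1070 = 5.9439.
Solve 7430/(1 + 5.9439·e^(−0.18t)) = 4200: 1 + 5.9439·e^(−0.18t) = 1.769, so e^(−0.18t) = 0.129384.
−0.18·t = ln(0.129384) = -2.045, so t = 2.045/0.18 = 11.361.

11.36 years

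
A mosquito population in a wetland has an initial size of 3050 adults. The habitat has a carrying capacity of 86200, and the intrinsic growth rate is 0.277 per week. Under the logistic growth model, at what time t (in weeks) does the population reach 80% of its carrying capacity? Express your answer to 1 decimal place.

A = (K − N₀)/N₀ = (86200 − 3050)/3050 = 27.262.
Solve 86200/(1 + 27.262·e^(−0.277t)) = 68960: 1 + 27.262·e^(−0.277t) = 1.25, so e^(−0.277t) = 0.00917017.
−0.277·t = ln(0.00917017) = -4.6918, so t = 4.6918/0.277 = 16.938.

16.9 weeks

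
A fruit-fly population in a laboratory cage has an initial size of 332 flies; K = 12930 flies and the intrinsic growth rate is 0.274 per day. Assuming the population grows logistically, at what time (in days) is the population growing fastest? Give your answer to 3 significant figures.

Logistic growth is fastest at N = K/2 = 6465.
A = (K − N₀)/N₀ = 37.946. Set K/(1 + A·e^(−rt)) = K/2 → A·e^(−rt) = 1.
e^(−0.274t) = 1/37.946 = 0.0263534, so t = ln(37.946)/0.274 = 3.6362/0.274 = 13.271.

13.3 days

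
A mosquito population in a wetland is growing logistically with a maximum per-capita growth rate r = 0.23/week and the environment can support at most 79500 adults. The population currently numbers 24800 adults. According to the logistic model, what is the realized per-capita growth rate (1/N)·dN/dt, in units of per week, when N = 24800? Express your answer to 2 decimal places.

0.16 per week

(1/N)·dN/dt = r(1 − N/K) = 0.23 × (1 − 24800/79500).
= 0.23 × 0.68805 = 0.15825.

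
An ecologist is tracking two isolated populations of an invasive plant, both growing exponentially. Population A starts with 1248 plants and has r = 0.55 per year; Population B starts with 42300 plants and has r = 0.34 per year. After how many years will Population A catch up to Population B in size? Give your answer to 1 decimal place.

16.8 years

Set 1248·e^(0.55t) = 42300·e^(0.34t).
e^((0.55 − 0.34)t) = 42300/1248 → e^(0.21·t) = 33.894.
0.21·t = ln(33.894) = 3.5232, so t = 3.5232/0.21 = 16.777.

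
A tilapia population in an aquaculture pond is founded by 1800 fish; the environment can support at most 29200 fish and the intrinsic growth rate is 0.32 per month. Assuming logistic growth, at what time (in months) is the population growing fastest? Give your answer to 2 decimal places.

Logistic growth is fastest at N = K/2 = 14600.
A = (K − N₀)/N₀ = 15.222. Set K/(1 + A·e^(−rt)) = K/2 → A·e^(−rt) = 1.
e^(−0.32t) = 1/15.222 = 0.0656934, so t = ln(15.222)/0.32 = 2.7228/0.32 = 8.5086.

8.51 months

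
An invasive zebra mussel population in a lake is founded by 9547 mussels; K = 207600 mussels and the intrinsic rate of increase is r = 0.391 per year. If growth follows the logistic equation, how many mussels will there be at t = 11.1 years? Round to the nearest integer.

A = (K − N₀)/N₀ = (207600 − 9547)/9547 = 20.745.
N(t) = K/(1 + A·e^(−rt)) = 207600/(1 + 20.745×e^(−0.391×11.1)).
e^(−4.34) = 0.013035; denominator = 1 + 20.745×0.013035 = 1.2704.
N = 207600/1.2704 = 163411.

163411 mussels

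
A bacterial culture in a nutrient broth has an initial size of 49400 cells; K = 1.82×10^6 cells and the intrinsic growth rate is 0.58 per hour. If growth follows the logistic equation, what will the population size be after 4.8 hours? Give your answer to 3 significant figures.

A = (K − N₀)/N₀ = (1.82×10^6 − 49400)/49400 = 35.842.
N(t) = K/(1 + A·e^(−rt)) = 1.82×10^6/(1 + 35.842×e^(−0.58×4.8)).
e^(−2.784) = 0.061791; denominator = 1 + 35.842×0.061791 = 3.2147.
N = 1.82×10^6/3.2147 = 566147.

566000 cells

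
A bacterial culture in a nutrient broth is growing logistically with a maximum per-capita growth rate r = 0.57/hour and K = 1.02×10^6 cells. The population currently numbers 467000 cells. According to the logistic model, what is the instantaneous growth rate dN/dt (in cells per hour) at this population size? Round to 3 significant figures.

144000 cells per hour

dN/dt = rN(1 − N/K) = 0.57 × 467000 × (1 − 467000/1.02×10^6).
1 − 467000/1.02×10^6 = 0.54216; dN/dt = 0.57 × 467000 × 0.54216 = 1.44317×10^5.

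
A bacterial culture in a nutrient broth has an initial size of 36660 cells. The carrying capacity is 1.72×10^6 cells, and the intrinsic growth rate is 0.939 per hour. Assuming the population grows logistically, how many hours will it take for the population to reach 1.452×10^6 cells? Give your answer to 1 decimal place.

A = (K − N₀)/N₀ = (1.72×10^6 − 36660)/36660 = 45.918.
Solve 1.72×10^6/(1 + 45.918·e^(−0.939t)) = 1.452×10^6: 1 + 45.918·e^(−0.939t) = 1.1846, so e^(−0.939t) = 0.00401966.
−0.939·t = ln(0.00401966) = -5.5166, so t = 5.5166/0.939 = 5.8749.

5.9 hours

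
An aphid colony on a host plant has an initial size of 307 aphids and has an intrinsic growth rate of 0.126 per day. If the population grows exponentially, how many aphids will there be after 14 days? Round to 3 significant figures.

1790 aphids

N(t) = N₀·e^(rt) = 307 × e^(0.126×14) = 307 × e^1.764.
e^1.764 ≈ 5.8357, so N ≈ 307 × 5.8357 = 1791.57.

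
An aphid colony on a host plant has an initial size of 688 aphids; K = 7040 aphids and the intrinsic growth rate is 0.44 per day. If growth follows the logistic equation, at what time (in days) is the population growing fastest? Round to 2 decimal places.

Logistic growth is fastest at N = K/2 = 3520.
A = (K − N₀)/N₀ = 9.2326. Set K/(1 + A·e^(−rt)) = K/2 → A·e^(−rt) = 1.
e^(−0.44t) = 1/9.2326 = 0.108312, so t = ln(9.2326)/0.44 = 2.2227/0.44 = 5.0517.

5.05 days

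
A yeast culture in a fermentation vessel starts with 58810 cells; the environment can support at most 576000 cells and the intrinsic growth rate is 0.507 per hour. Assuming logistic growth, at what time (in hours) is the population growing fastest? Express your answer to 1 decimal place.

4.3 hours

Logistic growth is fastest at N = K/2 = 288000.
A = (K − N₀)/N₀ = 8.7943. Set K/(1 + A·e^(−rt)) = K/2 → A·e^(−rt) = 1.
e^(−0.507t) = 1/8.7943 = 0.113711, so t = ln(8.7943)/0.507 = 2.1741/0.507 = 4.2882.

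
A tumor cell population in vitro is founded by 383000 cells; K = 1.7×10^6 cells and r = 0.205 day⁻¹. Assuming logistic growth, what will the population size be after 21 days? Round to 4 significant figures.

A = (K − N₀)/N₀ = (1.7×10^6 − 383000)/383000 = 3.4386.
N(t) = K/(1 + A·e^(−rt)) = 1.7×10^6/(1 + 3.4386×e^(−0.205×21)).
e^(−4.305) = 0.013501; denominator = 1 + 3.4386×0.013501 = 1.0464.
N = 1.7×10^6/1.0464 = 1.624579×10^6.

1625000 cells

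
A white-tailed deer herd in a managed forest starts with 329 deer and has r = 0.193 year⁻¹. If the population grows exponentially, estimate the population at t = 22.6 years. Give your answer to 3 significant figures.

N(t) = N₀·e^(rt) = 329 × e^(0.193×22.6) = 329 × e^4.362.
e^4.362 ≈ 78.398, so N ≈ 329 × 78.398 = 25793.

25800 deer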